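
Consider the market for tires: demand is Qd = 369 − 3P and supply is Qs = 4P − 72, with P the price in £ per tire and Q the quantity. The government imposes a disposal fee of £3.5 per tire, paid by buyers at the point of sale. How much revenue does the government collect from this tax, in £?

Tax revenue = £609.

Without the tax, 369 − 3P = 4P − 72 gives 7P = 441, so P* = £63 and Q* = 180.
With the tax collected from buyers, demand (in seller-price terms) shifts: Qd = 369 − 3(P + 3.5).
New equilibrium: buyers pay £65, suppliers receive £61.5, Q = 174. (Wedge: Pb − Ps = 3.5.)
Revenue = t · Q = 3.5 · 174 = £609.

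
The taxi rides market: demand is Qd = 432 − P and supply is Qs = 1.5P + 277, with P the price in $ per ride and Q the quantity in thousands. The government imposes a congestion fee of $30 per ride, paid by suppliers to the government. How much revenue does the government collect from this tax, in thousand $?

Without the tax, 432 − P = 1.5P + 277 gives 2.5P = 155, so P* = $62 and Q* = 370.
With the tax collected from suppliers, supply shifts: Qs = 1.5(P − 30) + 277.
Solving gives Q = 352 with consumers paying $80 and suppliers receiving $50 (the $30 wedge).
Revenue = t · Q = 30 · 352 = $10560.

Tax revenue = $10560 thousand.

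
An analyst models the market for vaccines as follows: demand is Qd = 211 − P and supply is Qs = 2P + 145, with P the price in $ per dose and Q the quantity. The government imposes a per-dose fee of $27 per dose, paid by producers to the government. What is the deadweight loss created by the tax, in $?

Without the tax, 211 − P = 2P + 145 gives 3P = 66, so P* = $22 and Q* = 189.
With the tax collected from producers, supply shifts: Qs = 2(P − 27) + 145.
New equilibrium: buyers pay $40, producers receive $13, Q = 171. (Wedge: Pb − Ps = 27.)
Quantity falls by |ΔQ| = |189 − 171| = 18.
DWL = ½ · t · |ΔQ| = ½ · 27 · 18 = $243.

Deadweight loss = $243.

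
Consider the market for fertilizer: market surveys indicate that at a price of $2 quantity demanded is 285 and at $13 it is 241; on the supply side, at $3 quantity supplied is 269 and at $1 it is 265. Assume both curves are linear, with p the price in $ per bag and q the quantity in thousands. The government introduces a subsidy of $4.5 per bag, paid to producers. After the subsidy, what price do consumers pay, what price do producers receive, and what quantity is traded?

Demand slope: (241 − 285)/(13 − 2) = -4, so qd = 293 − 4p.
Supply slope: (265 − 269)/(1 − 3) = 2, so qs = 2p + 263.
Before the subsidy: set 293 − 4p = 2p + 263 → p* = $5, q* = 273.
With a per-unit subsidy paid to producers, each receives p + 4.5 per unit sold, so supply becomes qs = 2(p + 4.5) + 263.
Solving gives q = 279 with consumers paying $3.5 and producers receiving $8 (the $4.5 wedge).

Consumers pay $3.5; producers receive $8; quantity = 279.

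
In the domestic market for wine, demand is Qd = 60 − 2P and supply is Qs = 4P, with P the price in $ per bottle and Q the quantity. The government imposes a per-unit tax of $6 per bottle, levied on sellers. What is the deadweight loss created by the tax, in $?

Without the tax, 60 − 2P = 4P gives 6P = 60, so P* = $10 and Q* = 40.
With the tax collected from sellers, supply shifts: Qs = 4(P − 6).
New equilibrium: consumers pay $14, sellers receive $8, Q = 32. (Wedge: Pb − Ps = 6.)
Quantity falls by |ΔQ| = |40 − 32| = 8.
DWL = ½ · t · |ΔQ| = ½ · 6 · 8 = $24.

Deadweight loss = $24.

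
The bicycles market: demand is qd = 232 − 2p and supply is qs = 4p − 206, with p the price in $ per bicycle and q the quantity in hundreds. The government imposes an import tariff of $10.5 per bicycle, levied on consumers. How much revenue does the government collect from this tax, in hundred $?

Tax revenue = $756 hundred.

Before the tax: set 232 − 2p = 4p − 206 → p* = $73, q* = 86.
With the tax collected from consumers, demand (in seller-price terms) shifts: qd = 232 − 2(p + 10.5).
New equilibrium: consumers pay $80, suppliers receive $69.5, q = 72. (Wedge: pb − ps = 10.5.)
Revenue = t · Q = 10.5 · 72 = $756.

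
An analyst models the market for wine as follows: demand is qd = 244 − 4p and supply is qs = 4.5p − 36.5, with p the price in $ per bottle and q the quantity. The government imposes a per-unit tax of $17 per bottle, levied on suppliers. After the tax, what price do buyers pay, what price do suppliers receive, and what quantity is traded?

Buyers pay $42; suppliers receive $25; quantity = 76.

Without the tax, 244 − 4p = 4.5p − 36.5 gives 8.5p = 280.5, so p* = $33 and q* = 112.
With the tax collected from suppliers, supply shifts: qs = 4.5(p − 17) − 36.5.
Solving gives q = 76 with buyers paying $42 and suppliers receiving $25 (the $17 wedge).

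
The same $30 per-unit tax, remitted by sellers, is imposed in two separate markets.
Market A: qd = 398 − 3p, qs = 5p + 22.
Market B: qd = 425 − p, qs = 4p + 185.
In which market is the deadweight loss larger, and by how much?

Market A, by $483.75.

Market A: pre-tax p* = $47, q* = 257; post-tax q = 200.75; deadweight loss = $843.75.
Market B: pre-tax p* = $48, q* = 377; post-tax q = 353; deadweight loss = $360.
Difference: $843.75 vs $360 → market A is larger by $483.75.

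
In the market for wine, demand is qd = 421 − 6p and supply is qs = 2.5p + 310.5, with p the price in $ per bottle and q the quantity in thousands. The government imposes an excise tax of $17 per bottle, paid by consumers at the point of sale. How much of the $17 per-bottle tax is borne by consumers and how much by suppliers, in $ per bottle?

Before the tax: set 421 − 6p = 2.5p + 310.5 → p* = $13, q* = 343.
With the tax collected from consumers, demand (in seller-price terms) shifts: qd = 421 − 6(p + 17).
New equilibrium: consumers pay $18, suppliers receive $1, q = 313. (Wedge: pb − ps = 17.)
Burden on consumers: $5; on suppliers: $12. (They sum to $17.)

Consumers bear $5 per bottle; suppliers bear $12 per bottle.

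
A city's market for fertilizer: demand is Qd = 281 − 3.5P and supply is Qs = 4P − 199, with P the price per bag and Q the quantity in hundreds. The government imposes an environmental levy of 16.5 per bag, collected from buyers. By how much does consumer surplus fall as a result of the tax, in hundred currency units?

Consumer surplus falls by 366.08 hundred.

Before the tax: set 281 − 3.5P = 4P − 199 → P* = 64, Q* = 57.
With the tax collected from buyers, demand (in seller-price terms) shifts: Qd = 281 − 3.5(P + 16.5).
New equilibrium: buyers pay 72.8, sellers receive 56.3, Q = 26.2. (Wedge: Pb − Ps = 16.5.)
ΔCS is the trapezoid between Q = 26.2 and Q = 57 of height 8.8: ½ · (57 + 26.2) · 8.8 = 366.08.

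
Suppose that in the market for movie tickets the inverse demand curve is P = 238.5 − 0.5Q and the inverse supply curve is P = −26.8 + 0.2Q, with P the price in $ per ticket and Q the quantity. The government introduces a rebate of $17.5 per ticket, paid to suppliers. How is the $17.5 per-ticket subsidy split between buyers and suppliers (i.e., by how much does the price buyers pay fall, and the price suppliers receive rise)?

Inverting to Q(P) form: Qd = 477 − 2P; Qs = 5P + 134.
Before the subsidy: set 477 − 2P = 5P + 134 → P* = $49, Q* = 379.
With a per-unit subsidy paid to suppliers, each receives P + 17.5 per unit sold, so supply becomes Qs = 5(P + 17.5) + 134.
New equilibrium: buyers pay $36.5, suppliers receive $54, Q = 404. (Wedge: Pb − Ps = −17.5.)
Gain to buyers: $12.5; to suppliers: $5. (They sum to $17.5.)

Buyers gain $12.5 per ticket; suppliers gain $5 per ticket.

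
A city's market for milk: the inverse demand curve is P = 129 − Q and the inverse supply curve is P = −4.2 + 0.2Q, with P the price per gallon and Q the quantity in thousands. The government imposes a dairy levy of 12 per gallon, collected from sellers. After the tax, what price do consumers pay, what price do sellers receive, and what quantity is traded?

Inverting to Q(P) form: Qd = 129 − P; Qs = 5P + 21.
Before the tax: set 129 − P = 5P + 21 → P* = 18, Q* = 111.
With the tax collected from sellers, supply shifts: Qs = 5(P − 12) + 21.
New equilibrium: consumers pay 28, sellers receive 16, Q = 101. (Wedge: Pb − Ps = 12.)
The less price-elastic side of the market bears the larger share of a per-unit tax.

Consumers pay 28; sellers receive 16; quantity = 101.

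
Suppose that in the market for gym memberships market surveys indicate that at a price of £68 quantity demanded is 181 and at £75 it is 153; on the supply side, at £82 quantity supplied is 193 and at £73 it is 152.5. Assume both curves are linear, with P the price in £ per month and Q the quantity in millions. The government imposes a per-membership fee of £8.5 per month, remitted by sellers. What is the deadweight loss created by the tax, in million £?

Deadweight loss = £76.5 million.

Demand slope: (153 − 181)/(75 − 68) = -4, so Qd = 453 − 4P.
Supply slope: (152.5 − 193)/(73 − 82) = 4.5, so Qs = 4.5P − 176.
Without the tax, 453 − 4P = 4.5P − 176 gives 8.5P = 629, so P* = £74 and Q* = 157.
With the tax collected from sellers, supply shifts: Qs = 4.5(P − 8.5) − 176.
Solving gives Q = 139 with buyers paying £78.5 and sellers receiving £70 (the £8.5 wedge).
Quantity falls by |ΔQ| = |157 − 139| = 18.
DWL = ½ · t · |ΔQ| = ½ · 8.5 · 18 = £76.5.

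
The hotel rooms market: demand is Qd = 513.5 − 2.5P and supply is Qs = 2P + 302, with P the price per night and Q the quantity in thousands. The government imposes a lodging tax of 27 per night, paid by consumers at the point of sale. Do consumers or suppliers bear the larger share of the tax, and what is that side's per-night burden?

Before the tax: set 513.5 − 2.5P = 2P + 302 → P* = 47, Q* = 396.
With the tax collected from consumers, demand (in seller-price terms) shifts: Qd = 513.5 − 2.5(P + 27).
Solving gives Q = 366 with consumers paying 59 and suppliers receiving 32 (the 27 wedge).
Per-night burden: consumers 12, suppliers 15.
Suppliers take the larger share because supply is less price-elastic here (demand slope 2.5 vs supply slope 2).

Suppliers bear the larger share: 15 per night.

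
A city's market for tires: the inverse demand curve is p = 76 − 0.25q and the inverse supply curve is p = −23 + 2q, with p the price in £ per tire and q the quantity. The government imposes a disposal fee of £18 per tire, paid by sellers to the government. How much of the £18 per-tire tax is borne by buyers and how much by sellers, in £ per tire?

Buyers bear £2 per tire; sellers bear £16 per tire.

Inverting to q(p) form: qd = 304 − 4p; qs = 0.5p + 11.5.
Without the tax, 304 − 4p = 0.5p + 11.5 gives 4.5p = 292.5, so p* = £65 and q* = 44.
With the tax collected from sellers, supply shifts: qs = 0.5(p − 18) + 11.5.
New equilibrium: buyers pay £67, sellers receive £49, q = 36. (Wedge: pb − ps = 18.)
Burden on buyers: £2; on sellers: £16. (They sum to £18.)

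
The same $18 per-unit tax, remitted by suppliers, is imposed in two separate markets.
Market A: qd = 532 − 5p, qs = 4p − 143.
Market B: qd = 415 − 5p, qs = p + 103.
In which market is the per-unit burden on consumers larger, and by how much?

Market A: pre-tax p* = $75, q* = 157; post-tax q = 117; per-unit burden on consumers = $8.
Market B: pre-tax p* = $52, q* = 155; post-tax q = 140; per-unit burden on consumers = $3.
Difference: $8 vs $3 → market A is larger by $5.

Market A, by $5.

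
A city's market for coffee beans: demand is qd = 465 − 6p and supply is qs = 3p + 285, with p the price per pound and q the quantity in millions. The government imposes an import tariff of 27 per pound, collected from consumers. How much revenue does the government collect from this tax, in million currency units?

Without the tax, 465 − 6p = 3p + 285 gives 9p = 180, so p* = 20 and q* = 345.
With the tax collected from consumers, demand (in seller-price terms) shifts: qd = 465 − 6(p + 27).
Solving gives q = 291 with consumers paying 29 and suppliers receiving 2 (the 27 wedge).
Revenue = t · Q = 27 · 291 = 7857.

Tax revenue = 7857 million.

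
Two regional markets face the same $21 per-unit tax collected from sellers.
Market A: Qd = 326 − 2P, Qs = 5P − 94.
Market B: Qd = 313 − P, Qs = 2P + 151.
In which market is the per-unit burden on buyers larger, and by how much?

Market A, by $1.

Market A: pre-tax P* = $60, Q* = 206; post-tax Q = 176; per-unit burden on buyers = $15.
Market B: pre-tax P* = $54, Q* = 259; post-tax Q = 245; per-unit burden on buyers = $14.
Difference: $15 vs $14 → market A is larger by $1.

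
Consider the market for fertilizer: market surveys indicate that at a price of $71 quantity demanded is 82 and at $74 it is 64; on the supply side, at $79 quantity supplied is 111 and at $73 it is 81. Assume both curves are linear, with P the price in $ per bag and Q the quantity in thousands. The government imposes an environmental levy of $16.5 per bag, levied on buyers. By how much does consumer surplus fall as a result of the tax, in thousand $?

Demand slope: (64 − 82)/(74 − 71) = -6, so Qd = 508 − 6P.
Supply slope: (81 − 111)/(73 − 79) = 5, so Qs = 5P − 284.
Without the tax, 508 − 6P = 5P − 284 gives 11P = 792, so P* = $72 and Q* = 76.
With the tax collected from buyers, demand (in seller-price terms) shifts: Qd = 508 − 6(P + 16.5).
New equilibrium: buyers pay $79.5, sellers receive $63, Q = 31. (Wedge: Pb − Ps = 16.5.)
ΔCS is the trapezoid between Q = 31 and Q = 76 of height $7.5: ½ · (76 + 31) · 7.5 = $401.25.

Consumer surplus falls by $401.25 thousand.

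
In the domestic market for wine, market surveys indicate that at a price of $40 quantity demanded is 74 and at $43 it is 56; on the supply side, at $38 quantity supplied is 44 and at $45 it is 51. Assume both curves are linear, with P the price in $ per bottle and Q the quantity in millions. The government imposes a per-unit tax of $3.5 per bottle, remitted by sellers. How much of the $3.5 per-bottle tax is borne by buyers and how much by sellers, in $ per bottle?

Demand slope: (56 − 74)/(43 − 40) = -6, so Qd = 314 − 6P.
Supply slope: (51 − 44)/(45 − 38) = 1, so Qs = P + 6.
Without the tax, 314 − 6P = P + 6 gives 7P = 308, so P* = $44 and Q* = 50.
With the tax collected from sellers, supply shifts: Qs = (P − 3.5) + 6.
Solving gives Q = 47 with buyers paying $44.5 and sellers receiving $41 (the $3.5 wedge).
Burden on buyers: $0.5; on sellers: $3. (They sum to $3.5.)
The less price-elastic side of the market bears the larger share of a per-unit tax.

Buyers bear $0.5 per bottle; sellers bear $3 per bottle.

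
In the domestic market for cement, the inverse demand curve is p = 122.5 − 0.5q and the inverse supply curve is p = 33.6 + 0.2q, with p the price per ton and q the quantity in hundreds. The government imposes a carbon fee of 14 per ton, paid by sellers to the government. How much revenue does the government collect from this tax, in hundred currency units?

Tax revenue = 1498 hundred.

Inverting to q(p) form: qd = 245 − 2p; qs = 5p − 168.
Before the tax: set 245 − 2p = 5p − 168 → p* = 59, q* = 127.
With the tax collected from sellers, supply shifts: qs = 5(p − 14) − 168.
Solving gives q = 107 with consumers paying 69 and sellers receiving 55 (the 14 wedge).
Revenue = t · Q = 14 · 107 = 1498.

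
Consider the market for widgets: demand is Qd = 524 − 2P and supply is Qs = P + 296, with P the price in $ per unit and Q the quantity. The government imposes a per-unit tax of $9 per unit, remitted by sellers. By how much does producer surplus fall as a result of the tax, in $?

Producer surplus falls by $2214.

Before the tax: set 524 − 2P = P + 296 → P* = $76, Q* = 372.
With the tax collected from sellers, supply shifts: Qs = (P − 9) + 296.
New equilibrium: consumers pay $79, sellers receive $70, Q = 366. (Wedge: Pb − Ps = 9.)
ΔPS is the trapezoid between Q = 366 and Q = 372 of height $6: ½ · (372 + 366) · 6 = $2214.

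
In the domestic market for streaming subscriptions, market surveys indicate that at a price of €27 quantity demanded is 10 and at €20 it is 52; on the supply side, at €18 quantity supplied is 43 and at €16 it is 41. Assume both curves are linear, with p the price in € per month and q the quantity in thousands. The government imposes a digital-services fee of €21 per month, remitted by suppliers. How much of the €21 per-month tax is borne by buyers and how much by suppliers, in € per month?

Demand slope: (52 − 10)/(20 − 27) = -6, so qd = 172 − 6p.
Supply slope: (41 − 43)/(16 − 18) = 1, so qs = p + 25.
Without the tax, 172 − 6p = p + 25 gives 7p = 147, so p* = €21 and q* = 46.
With the tax collected from suppliers, supply shifts: qs = (p − 21) + 25.
Solving gives q = 28 with buyers paying €24 and suppliers receiving €3 (the €21 wedge).
Burden on buyers: €3; on suppliers: €18. (They sum to €21.)

Buyers bear €3 per month; suppliers bear €18 per month.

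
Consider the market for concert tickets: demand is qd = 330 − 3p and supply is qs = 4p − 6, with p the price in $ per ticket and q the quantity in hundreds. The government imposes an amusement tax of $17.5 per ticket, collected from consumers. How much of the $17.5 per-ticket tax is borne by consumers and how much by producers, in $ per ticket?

Without the tax, 330 − 3p = 4p − 6 gives 7p = 336, so p* = $48 and q* = 186.
With the tax collected from consumers, demand (in seller-price terms) shifts: qd = 330 − 3(p + 17.5).
New equilibrium: consumers pay $58, producers receive $40.5, q = 156. (Wedge: pb − ps = 17.5.)
Burden on consumers: $10; on producers: $7.5. (They sum to $17.5.)

Consumers bear $10 per ticket; producers bear $7.5 per ticket.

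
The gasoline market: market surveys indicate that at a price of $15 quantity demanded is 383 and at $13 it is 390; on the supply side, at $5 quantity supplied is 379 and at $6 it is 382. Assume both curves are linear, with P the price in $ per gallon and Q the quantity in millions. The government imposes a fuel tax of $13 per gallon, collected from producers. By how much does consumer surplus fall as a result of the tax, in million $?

Consumer surplus falls by $2319 million.

Demand slope: (390 − 383)/(13 − 15) = -3.5, so Qd = 435.5 − 3.5P.
Supply slope: (382 − 379)/(6 − 5) = 3, so Qs = 3P + 364.
Without the tax, 435.5 − 3.5P = 3P + 364 gives 6.5P = 71.5, so P* = $11 and Q* = 397.
With the tax collected from producers, supply shifts: Qs = 3(P − 13) + 364.
New equilibrium: buyers pay $17, producers receive $4, Q = 376. (Wedge: Pb − Ps = 13.)
ΔCS is the trapezoid between Q = 376 and Q = 397 of height $6: ½ · (397 + 376) · 6 = $2319.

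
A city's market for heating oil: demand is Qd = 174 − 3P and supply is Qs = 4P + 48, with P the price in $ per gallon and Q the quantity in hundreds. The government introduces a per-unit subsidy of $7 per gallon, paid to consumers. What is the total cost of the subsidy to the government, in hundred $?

Before the subsidy: set 174 − 3P = 4P + 48 → P* = $18, Q* = 120.
With a per-unit subsidy paid to consumers, each effectively pays P − 7, so demand becomes Qd = 174 − 3(P − 7).
Solving gives Q = 132 with consumers paying $14 and sellers receiving $21 (the $7 wedge).
Outlay = t · Q = 7 · 132 = $924.

Government outlay = $924 hundred.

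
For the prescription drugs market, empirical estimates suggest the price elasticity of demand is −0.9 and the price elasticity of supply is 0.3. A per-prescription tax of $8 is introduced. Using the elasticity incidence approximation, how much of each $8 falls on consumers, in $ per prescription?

Incidence ratio: consumers' share ≈ εs / (εs + |εd|) = 0.3 / (0.3 + 0.9) = 0.25.
So consumers bear ≈ 0.25 × $8 = $2; sellers bear $6.

Consumers bear ≈ $2 per prescription.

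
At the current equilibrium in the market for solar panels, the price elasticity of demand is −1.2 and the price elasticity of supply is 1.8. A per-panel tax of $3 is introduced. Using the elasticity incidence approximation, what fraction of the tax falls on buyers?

Incidence ratio: buyers' share ≈ εs / (εs + |εd|) = 1.8 / (1.8 + 1.2) = 0.6.
Supply is the more elastic side, so buyers bear the larger share.

Buyers' share ≈ 0.6.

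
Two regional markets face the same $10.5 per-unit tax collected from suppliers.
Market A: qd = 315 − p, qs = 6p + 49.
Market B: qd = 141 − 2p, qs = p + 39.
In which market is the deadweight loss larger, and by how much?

Market A, by $10.5.

Market A: pre-tax p* = $38, q* = 277; post-tax q = 268; deadweight loss = $47.25.
Market B: pre-tax p* = $34, q* = 73; post-tax q = 66; deadweight loss = $36.75.
Difference: $47.25 vs $36.75 → market A is larger by $10.5.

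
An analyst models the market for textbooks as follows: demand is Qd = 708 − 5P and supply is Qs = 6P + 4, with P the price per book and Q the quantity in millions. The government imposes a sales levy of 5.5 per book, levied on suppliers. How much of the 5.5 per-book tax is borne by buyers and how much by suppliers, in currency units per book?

Buyers bear 3 per book; suppliers bear 2.5 per book.

Without the tax, 708 − 5P = 6P + 4 gives 11P = 704, so P* = 64 and Q* = 388.
With the tax collected from suppliers, supply shifts: Qs = 6(P − 5.5) + 4.
Solving gives Q = 373 with buyers paying 67 and suppliers receiving 61.5 (the 5.5 wedge).
Burden on buyers: 3; on suppliers: 2.5. (They sum to 5.5.)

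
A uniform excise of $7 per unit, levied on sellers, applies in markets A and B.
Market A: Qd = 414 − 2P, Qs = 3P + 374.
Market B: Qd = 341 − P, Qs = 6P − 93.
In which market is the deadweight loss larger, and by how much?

Market A, by $8.4.

Market A: pre-tax P* = $8, Q* = 398; post-tax Q = 389.6; deadweight loss = $29.4.
Market B: pre-tax P* = $62, Q* = 279; post-tax Q = 273; deadweight loss = $21.
Difference: $29.4 vs $21 → market A is larger by $8.4.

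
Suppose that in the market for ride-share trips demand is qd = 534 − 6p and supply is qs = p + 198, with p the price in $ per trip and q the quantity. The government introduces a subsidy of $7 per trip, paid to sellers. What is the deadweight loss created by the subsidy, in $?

Before the subsidy: set 534 − 6p = p + 198 → p* = $48, q* = 246.
With a per-unit subsidy paid to sellers, each receives p + 7 per unit sold, so supply becomes qs = (p + 7) + 198.
New equilibrium: consumers pay $47, sellers receive $54, q = 252. (Wedge: pb − ps = −7.)
Quantity rises by |ΔQ| = |246 − 252| = 6.
DWL = ½ · t · |ΔQ| = ½ · 7 · 6 = $21.

Deadweight loss = $21.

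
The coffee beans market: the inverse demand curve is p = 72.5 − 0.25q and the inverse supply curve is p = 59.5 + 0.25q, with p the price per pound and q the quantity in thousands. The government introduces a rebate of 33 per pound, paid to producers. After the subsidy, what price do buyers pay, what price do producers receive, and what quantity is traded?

Inverting to q(p) form: qd = 290 − 4p; qs = 4p − 238.
Before the subsidy: set 290 − 4p = 4p − 238 → p* = 66, q* = 26.
With a per-unit subsidy paid to producers, each receives p + 33 per unit sold, so supply becomes qs = 4(p + 33) − 238.
Solving gives q = 92 with buyers paying 49.5 and producers receiving 82.5 (the 33 wedge).

Buyers pay 49.5; producers receive 82.5; quantity = 92.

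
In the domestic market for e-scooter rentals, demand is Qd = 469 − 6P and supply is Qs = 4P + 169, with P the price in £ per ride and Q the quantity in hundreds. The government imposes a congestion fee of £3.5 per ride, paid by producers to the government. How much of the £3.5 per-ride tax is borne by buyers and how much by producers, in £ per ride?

Before the tax: set 469 − 6P = 4P + 169 → P* = £30, Q* = 289.
With the tax collected from producers, supply shifts: Qs = 4(P − 3.5) + 169.
New equilibrium: buyers pay £31.4, producers receive £27.9, Q = 280.6. (Wedge: Pb − Ps = 3.5.)
Burden on buyers: £1.4; on producers: £2.1. (They sum to £3.5.)

Buyers bear £1.4 per ride; producers bear £2.1 per ride.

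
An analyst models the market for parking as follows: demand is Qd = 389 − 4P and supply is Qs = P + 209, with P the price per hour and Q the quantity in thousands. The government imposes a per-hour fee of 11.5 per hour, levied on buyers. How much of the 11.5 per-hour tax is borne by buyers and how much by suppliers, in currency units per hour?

Without the tax, 389 − 4P = P + 209 gives 5P = 180, so P* = 36 and Q* = 245.
With the tax collected from buyers, demand (in seller-price terms) shifts: Qd = 389 − 4(P + 11.5).
New equilibrium: buyers pay 38.3, suppliers receive 26.8, Q = 235.8. (Wedge: Pb − Ps = 11.5.)
Burden on buyers: 2.3; on suppliers: 9.2. (They sum to 11.5.)
The less price-elastic side of the market bears the larger share of a per-unit tax.

Buyers bear 2.3 per hour; suppliers bear 9.2 per hour.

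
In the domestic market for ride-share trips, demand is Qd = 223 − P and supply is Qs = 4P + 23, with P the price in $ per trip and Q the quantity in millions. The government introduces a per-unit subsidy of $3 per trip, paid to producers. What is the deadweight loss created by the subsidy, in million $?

Deadweight loss = $3.6 million.

Without the subsidy, 223 − P = 4P + 23 gives 5P = 200, so P* = $40 and Q* = 183.
With a per-unit subsidy paid to producers, each receives P + 3 per unit sold, so supply becomes Qs = 4(P + 3) + 23.
Solving gives Q = 185.4 with buyers paying $37.6 and producers receiving $40.6 (the $3 wedge).
Quantity rises by |ΔQ| = |183 − 185.4| = 2.4.
DWL = ½ · t · |ΔQ| = ½ · 3 · 2.4 = $3.6.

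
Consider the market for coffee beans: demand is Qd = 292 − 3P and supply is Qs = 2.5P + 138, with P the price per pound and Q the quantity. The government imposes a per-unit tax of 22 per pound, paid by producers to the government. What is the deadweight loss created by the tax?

Before the tax: set 292 − 3P = 2.5P + 138 → P* = 28, Q* = 208.
With the tax collected from producers, supply shifts: Qs = 2.5(P − 22) + 138.
Solving gives Q = 178 with consumers paying 38 and producers receiving 16 (the 22 wedge).
Quantity falls by |ΔQ| = |208 − 178| = 30.
DWL = ½ · t · |ΔQ| = ½ · 22 · 30 = 330.

Deadweight loss = 330.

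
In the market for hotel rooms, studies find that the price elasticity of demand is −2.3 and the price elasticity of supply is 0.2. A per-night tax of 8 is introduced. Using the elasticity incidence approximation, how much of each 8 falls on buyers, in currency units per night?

Incidence ratio: buyers' share ≈ εs / (εs + |εd|) = 0.2 / (0.2 + 2.3) = 0.08.
So buyers bear ≈ 0.08 × 8 = 0.64; producers bear 7.36.

Buyers bear ≈ 0.64 per night.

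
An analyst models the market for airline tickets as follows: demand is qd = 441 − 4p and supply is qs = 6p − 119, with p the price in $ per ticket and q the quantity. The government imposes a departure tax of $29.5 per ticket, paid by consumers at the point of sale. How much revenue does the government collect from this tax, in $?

Tax revenue = $4312.9.

Without the tax, 441 − 4p = 6p − 119 gives 10p = 560, so p* = $56 and q* = 217.
With the tax collected from consumers, demand (in seller-price terms) shifts: qd = 441 − 4(p + 29.5).
New equilibrium: consumers pay $73.7, sellers receive $44.2, q = 146.2. (Wedge: pb − ps = 29.5.)
Revenue = t · Q = 29.5 · 146.2 = $4312.9.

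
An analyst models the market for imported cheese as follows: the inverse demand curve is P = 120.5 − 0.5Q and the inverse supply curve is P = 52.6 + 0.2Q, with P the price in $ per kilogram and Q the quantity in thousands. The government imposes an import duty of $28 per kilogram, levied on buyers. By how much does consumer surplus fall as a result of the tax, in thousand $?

Consumer surplus falls by $1540 thousand.

Inverting to Q(P) form: Qd = 241 − 2P; Qs = 5P − 263.
Before the tax: set 241 − 2P = 5P − 263 → P* = $72, Q* = 97.
With the tax collected from buyers, demand (in seller-price terms) shifts: Qd = 241 − 2(P + 28).
Solving gives Q = 57 with buyers paying $92 and producers receiving $64 (the $28 wedge).
ΔCS is the trapezoid between Q = 57 and Q = 97 of height $20: ½ · (97 + 57) · 20 = $1540.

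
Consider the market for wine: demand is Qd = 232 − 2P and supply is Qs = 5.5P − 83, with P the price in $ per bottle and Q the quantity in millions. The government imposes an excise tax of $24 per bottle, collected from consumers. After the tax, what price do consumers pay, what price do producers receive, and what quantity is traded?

Without the tax, 232 − 2P = 5.5P − 83 gives 7.5P = 315, so P* = $42 and Q* = 148.
With the tax collected from consumers, demand (in seller-price terms) shifts: Qd = 232 − 2(P + 24).
New equilibrium: consumers pay $59.6, producers receive $35.6, Q = 112.8. (Wedge: Pb − Ps = 24.)
The less price-elastic side of the market bears the larger share of a per-unit tax.

Consumers pay $59.6; producers receive $35.6; quantity = 112.8.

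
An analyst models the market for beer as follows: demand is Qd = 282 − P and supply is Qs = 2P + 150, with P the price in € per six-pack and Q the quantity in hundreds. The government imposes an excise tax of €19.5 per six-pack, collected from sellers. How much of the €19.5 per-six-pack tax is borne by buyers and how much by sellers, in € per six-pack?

Buyers bear €13 per six-pack; sellers bear €6.5 per six-pack.

Before the tax: set 282 − P = 2P + 150 → P* = €44, Q* = 238.
With the tax collected from sellers, supply shifts: Qs = 2(P − 19.5) + 150.
New equilibrium: buyers pay €57, sellers receive €37.5, Q = 225. (Wedge: Pb − Ps = 19.5.)
Burden on buyers: €13; on sellers: €6.5. (They sum to €19.5.)
The less price-elastic side of the market bears the larger share of a per-unit tax.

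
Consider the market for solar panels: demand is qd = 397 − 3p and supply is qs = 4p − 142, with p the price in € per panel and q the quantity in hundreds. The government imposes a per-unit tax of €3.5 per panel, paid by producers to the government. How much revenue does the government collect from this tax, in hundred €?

Tax revenue = €560 hundred.

Without the tax, 397 − 3p = 4p − 142 gives 7p = 539, so p* = €77 and q* = 166.
With the tax collected from producers, supply shifts: qs = 4(p − 3.5) − 142.
Solving gives q = 160 with consumers paying €79 and producers receiving €75.5 (the €3.5 wedge).
Revenue = t · Q = 3.5 · 160 = €560.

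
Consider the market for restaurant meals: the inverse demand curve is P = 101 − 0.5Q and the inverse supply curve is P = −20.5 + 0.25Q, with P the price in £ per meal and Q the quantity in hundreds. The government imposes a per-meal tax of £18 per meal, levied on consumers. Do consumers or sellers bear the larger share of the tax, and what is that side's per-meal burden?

Rewrite in direct form: Qd = 202 − 2P and Qs = 4P + 82.
Without the tax, 202 − 2P = 4P + 82 gives 6P = 120, so P* = £20 and Q* = 162.
With the tax collected from consumers, demand (in seller-price terms) shifts: Qd = 202 − 2(P + 18).
New equilibrium: consumers pay £32, sellers receive £14, Q = 138. (Wedge: Pb − Ps = 18.)
Per-meal burden: consumers £12, sellers £6.
Consumers take the larger share because demand is less price-elastic here (demand slope 2 vs supply slope 4).

Consumers bear the larger share: £12 per meal.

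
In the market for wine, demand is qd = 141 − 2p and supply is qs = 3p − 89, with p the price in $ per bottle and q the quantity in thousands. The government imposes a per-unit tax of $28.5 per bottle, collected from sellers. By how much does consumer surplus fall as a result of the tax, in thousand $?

Consumer surplus falls by $545.49 thousand.

Without the tax, 141 − 2p = 3p − 89 gives 5p = 230, so p* = $46 and q* = 49.
With the tax collected from sellers, supply shifts: qs = 3(p − 28.5) − 89.
New equilibrium: buyers pay $63.1, sellers receive $34.6, q = 14.8. (Wedge: pb − ps = 28.5.)
ΔCS is the trapezoid between Q = 14.8 and Q = 49 of height $17.1: ½ · (49 + 14.8) · 17.1 = $545.49.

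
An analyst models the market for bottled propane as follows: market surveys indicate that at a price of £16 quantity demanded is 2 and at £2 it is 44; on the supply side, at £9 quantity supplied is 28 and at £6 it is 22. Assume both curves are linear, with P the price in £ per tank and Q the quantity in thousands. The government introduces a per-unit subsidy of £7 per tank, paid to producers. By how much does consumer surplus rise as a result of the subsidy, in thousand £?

Consumer surplus rises by £84.56 thousand.

Demand slope: (44 − 2)/(2 − 16) = -3, so Qd = 50 − 3P.
Supply slope: (22 − 28)/(6 − 9) = 2, so Qs = 2P + 10.
Without the subsidy, 50 − 3P = 2P + 10 gives 5P = 40, so P* = £8 and Q* = 26.
With a per-unit subsidy paid to producers, each receives P + 7 per unit sold, so supply becomes Qs = 2(P + 7) + 10.
New equilibrium: consumers pay £5.2, producers receive £12.2, Q = 34.4. (Wedge: Pb − Ps = −7.)
ΔCS is the trapezoid between Q = 34.4 and Q = 26 of height £2.8: ½ · (26 + 34.4) · 2.8 = £84.56.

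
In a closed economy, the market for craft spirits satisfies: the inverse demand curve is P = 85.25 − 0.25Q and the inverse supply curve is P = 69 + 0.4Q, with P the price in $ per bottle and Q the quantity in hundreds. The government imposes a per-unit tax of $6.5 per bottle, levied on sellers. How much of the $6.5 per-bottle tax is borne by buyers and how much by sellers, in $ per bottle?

Rewrite in direct form: Qd = 341 − 4P and Qs = 2.5P − 172.5.
Without the tax, 341 − 4P = 2.5P − 172.5 gives 6.5P = 513.5, so P* = $79 and Q* = 25.
With the tax collected from sellers, supply shifts: Qs = 2.5(P − 6.5) − 172.5.
Solving gives Q = 15 with buyers paying $81.5 and sellers receiving $75 (the $6.5 wedge).
Burden on buyers: $2.5; on sellers: $4. (They sum to $6.5.)
The less price-elastic side of the market bears the larger share of a per-unit tax.

Buyers bear $2.5 per bottle; sellers bear $4 per bottle.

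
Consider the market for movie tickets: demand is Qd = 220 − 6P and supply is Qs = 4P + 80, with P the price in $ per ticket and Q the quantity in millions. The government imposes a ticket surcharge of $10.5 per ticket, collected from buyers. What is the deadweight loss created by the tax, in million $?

Deadweight loss = $132.3 million.

Before the tax: set 220 − 6P = 4P + 80 → P* = $14, Q* = 136.
With the tax collected from buyers, demand (in seller-price terms) shifts: Qd = 220 − 6(P + 10.5).
Solving gives Q = 110.8 with buyers paying $18.2 and suppliers receiving $7.7 (the $10.5 wedge).
Quantity falls by |ΔQ| = |136 − 110.8| = 25.2.
DWL = ½ · t · |ΔQ| = ½ · 10.5 · 25.2 = $132.3.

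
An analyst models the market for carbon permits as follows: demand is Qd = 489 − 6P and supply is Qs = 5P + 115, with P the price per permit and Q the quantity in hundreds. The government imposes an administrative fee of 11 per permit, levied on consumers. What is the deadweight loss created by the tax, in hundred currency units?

Without the tax, 489 − 6P = 5P + 115 gives 11P = 374, so P* = 34 and Q* = 285.
With the tax collected from consumers, demand (in seller-price terms) shifts: Qd = 489 − 6(P + 11).
New equilibrium: consumers pay 39, sellers receive 28, Q = 255. (Wedge: Pb − Ps = 11.)
Quantity falls by |ΔQ| = |285 − 255| = 30.
DWL = ½ · t · |ΔQ| = ½ · 11 · 30 = 165.

Deadweight loss = 165 hundred.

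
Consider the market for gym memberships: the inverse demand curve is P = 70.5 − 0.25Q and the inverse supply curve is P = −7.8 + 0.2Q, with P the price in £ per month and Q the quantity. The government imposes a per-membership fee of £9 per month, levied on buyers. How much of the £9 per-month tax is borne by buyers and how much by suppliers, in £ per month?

Buyers bear £5 per month; suppliers bear £4 per month.

Inverting to Q(P) form: Qd = 282 − 4P; Qs = 5P + 39.
Without the tax, 282 − 4P = 5P + 39 gives 9P = 243, so P* = £27 and Q* = 174.
With the tax collected from buyers, demand (in seller-price terms) shifts: Qd = 282 − 4(P + 9).
New equilibrium: buyers pay £32, suppliers receive £23, Q = 154. (Wedge: Pb − Ps = 9.)
Burden on buyers: £5; on suppliers: £4. (They sum to £9.)
The less price-elastic side of the market bears the larger share of a per-unit tax.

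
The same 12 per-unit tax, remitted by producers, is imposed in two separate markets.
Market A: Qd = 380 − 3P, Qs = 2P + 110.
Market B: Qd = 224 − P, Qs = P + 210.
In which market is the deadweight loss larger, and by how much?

Market A, by 50.4.

Market A: pre-tax P* = 54, Q* = 218; post-tax Q = 203.6; deadweight loss = 86.4.
Market B: pre-tax P* = 7, Q* = 217; post-tax Q = 211; deadweight loss = 36.
Difference: 86.4 vs 36 → market A is larger by 50.4.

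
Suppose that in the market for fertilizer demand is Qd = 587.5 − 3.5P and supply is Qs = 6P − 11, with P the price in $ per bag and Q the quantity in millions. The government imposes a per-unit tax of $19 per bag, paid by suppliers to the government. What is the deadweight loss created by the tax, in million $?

Without the tax, 587.5 − 3.5P = 6P − 11 gives 9.5P = 598.5, so P* = $63 and Q* = 367.
With the tax collected from suppliers, supply shifts: Qs = 6(P − 19) − 11.
Solving gives Q = 325 with consumers paying $75 and suppliers receiving $56 (the $19 wedge).
Quantity falls by |ΔQ| = |367 − 325| = 42.
DWL = ½ · t · |ΔQ| = ½ · 19 · 42 = $399.

Deadweight loss = $399 million.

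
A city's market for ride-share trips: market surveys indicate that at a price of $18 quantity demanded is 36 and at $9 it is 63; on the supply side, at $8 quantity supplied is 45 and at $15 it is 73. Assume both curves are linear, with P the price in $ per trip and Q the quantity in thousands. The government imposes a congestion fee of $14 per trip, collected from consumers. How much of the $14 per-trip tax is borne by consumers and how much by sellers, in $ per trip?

Consumers bear $8 per trip; sellers bear $6 per trip.

Demand slope: (63 − 36)/(9 − 18) = -3, so Qd = 90 − 3P.
Supply slope: (73 − 45)/(15 − 8) = 4, so Qs = 4P + 13.
Before the tax: set 90 − 3P = 4P + 13 → P* = $11, Q* = 57.
With the tax collected from consumers, demand (in seller-price terms) shifts: Qd = 90 − 3(P + 14).
Solving gives Q = 33 with consumers paying $19 and sellers receiving $5 (the $14 wedge).
Burden on consumers: $8; on sellers: $6. (They sum to $14.)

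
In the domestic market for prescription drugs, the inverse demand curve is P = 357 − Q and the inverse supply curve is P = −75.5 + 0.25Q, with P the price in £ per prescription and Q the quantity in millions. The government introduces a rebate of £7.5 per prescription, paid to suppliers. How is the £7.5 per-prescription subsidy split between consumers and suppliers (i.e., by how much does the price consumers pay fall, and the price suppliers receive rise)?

Inverting to Q(P) form: Qd = 357 − P; Qs = 4P + 302.
Before the subsidy: set 357 − P = 4P + 302 → P* = £11, Q* = 346.
With a per-unit subsidy paid to suppliers, each receives P + 7.5 per unit sold, so supply becomes Qs = 4(P + 7.5) + 302.
New equilibrium: consumers pay £5, suppliers receive £12.5, Q = 352. (Wedge: Pb − Ps = −7.5.)
Gain to consumers: £6; to suppliers: £1.5. (They sum to £7.5.)

Consumers gain £6 per prescription; suppliers gain £1.5 per prescription.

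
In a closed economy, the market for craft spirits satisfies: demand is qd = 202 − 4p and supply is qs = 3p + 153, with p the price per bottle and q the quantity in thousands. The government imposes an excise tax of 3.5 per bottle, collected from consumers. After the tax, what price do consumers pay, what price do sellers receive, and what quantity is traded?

Consumers pay 8.5; sellers receive 5; quantity = 168.

Without the tax, 202 − 4p = 3p + 153 gives 7p = 49, so p* = 7 and q* = 174.
With the tax collected from consumers, demand (in seller-price terms) shifts: qd = 202 − 4(p + 3.5).
New equilibrium: consumers pay 8.5, sellers receive 5, q = 168. (Wedge: pb − ps = 3.5.)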